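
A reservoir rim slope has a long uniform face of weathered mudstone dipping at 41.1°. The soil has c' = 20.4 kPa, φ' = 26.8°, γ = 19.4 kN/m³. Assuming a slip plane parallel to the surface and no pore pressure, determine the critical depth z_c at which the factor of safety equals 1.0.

z_c = 5.04 m

Setting FS = 1.00 in FS = [c' + γz cos²β tanφ'] / [γz sinβ cosβ] and solving for z:
z = c' / [γ cosβ (FS·sinβ − cosβ·tanφ')]
  = 20.4 / [19.4·cos41.1°·(1.00·sin41.1° − cos41.1°·tan26.8°)]
  = 20.4 / [19.4·0.7536·(1.00·0.6574 − 0.7536·0.5051)]
  = 20.4 / 4.0454 = 5.043 m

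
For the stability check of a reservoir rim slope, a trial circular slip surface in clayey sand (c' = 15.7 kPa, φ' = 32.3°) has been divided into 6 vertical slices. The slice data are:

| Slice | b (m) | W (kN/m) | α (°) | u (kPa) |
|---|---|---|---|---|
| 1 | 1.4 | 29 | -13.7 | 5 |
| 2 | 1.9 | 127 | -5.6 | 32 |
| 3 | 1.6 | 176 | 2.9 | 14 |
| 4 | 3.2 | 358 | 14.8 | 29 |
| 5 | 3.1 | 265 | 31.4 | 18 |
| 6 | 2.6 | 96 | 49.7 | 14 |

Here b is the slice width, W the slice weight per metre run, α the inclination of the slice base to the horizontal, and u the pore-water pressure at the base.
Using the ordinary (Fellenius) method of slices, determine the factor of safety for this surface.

Ordinary method of slices: FS = Σ[c'·Δl_i + (W_i cosα_i − u_i·Δl_i)·tanφ'] / Σ W_i sinα_i, with Δl_i = b_i / cosα_i.
Slice 1: Δl = 1.4/cos(-13.7°) = 1.441 m; N'_1 = 29·cos(-13.7°) − 5·1.441 = 21.0; c'Δl = 22.62; W sinα = -6.9
Slice 2: Δl = 1.9/cos(-5.6°) = 1.909 m; N'_2 = 127·cos(-5.6°) − 32·1.909 = 65.3; c'Δl = 29.97; W sinα = -12.4
Slice 3: Δl = 1.6/cos2.9° = 1.602 m; N'_3 = 176·cos2.9° − 14·1.602 = 153.3; c'Δl = 25.15; W sinα = 8.9
Slice 4: Δl = 3.2/cos14.8° = 3.310 m; N'_4 = 358·cos14.8° − 29·3.310 = 250.1; c'Δl = 51.96; W sinα = 91.4
Slice 5: Δl = 3.1/cos31.4° = 3.632 m; N'_5 = 265·cos31.4° − 18·3.632 = 160.8; c'Δl = 57.02; W sinα = 138.1
Slice 6: Δl = 2.6/cos49.7° = 4.020 m; N'_6 = 96·cos49.7° − 14·4.020 = 5.8; c'Δl = 63.11; W sinα = 73.2
Σc'Δl = 249.8 kN/m; ΣN' = 656.4 kN/m; ΣW sinα = 292.4 kN/m
Resisting = 249.8 + 656.4·tan32.3° = 249.8 + 415.0 = 664.8 kN/m
FS = 664.8 / 292.4 = 2.274

FS = 2.27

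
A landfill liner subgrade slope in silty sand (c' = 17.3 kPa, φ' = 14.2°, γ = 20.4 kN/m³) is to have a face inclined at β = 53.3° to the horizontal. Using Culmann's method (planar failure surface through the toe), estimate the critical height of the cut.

H_c = 11.77 m

Culmann's analysis gives the critical failure plane at α_cr = (β + φ')/2 = (53.3 + 14.2)/2 = 33.8°, and the critical height
H_c = (4c'/γ) · sinβ cosφ' / [1 − cos(β − φ')]
    = (4·17.3/20.4) · sin53.3°·cos14.2° / [1 − cos(39.1°)]
    = 3.392 · 0.8018·0.9694 / [1 − 0.7760]
    = 3.392 · 0.7773 / 0.2240
    = 11.77 m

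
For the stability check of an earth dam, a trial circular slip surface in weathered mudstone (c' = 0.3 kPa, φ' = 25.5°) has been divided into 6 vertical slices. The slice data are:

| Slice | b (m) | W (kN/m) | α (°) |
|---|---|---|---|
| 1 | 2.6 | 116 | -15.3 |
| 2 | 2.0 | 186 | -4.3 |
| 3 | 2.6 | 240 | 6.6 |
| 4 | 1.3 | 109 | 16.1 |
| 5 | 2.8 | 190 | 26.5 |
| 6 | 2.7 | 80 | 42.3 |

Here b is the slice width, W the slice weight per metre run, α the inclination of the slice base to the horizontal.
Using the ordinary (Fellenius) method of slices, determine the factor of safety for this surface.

FS = 2.76

Ordinary method of slices: FS = Σ[c'·Δl_i + (W_i cosα_i)·tanφ'] / Σ W_i sinα_i, with Δl_i = b_i / cosα_i.
Slice 1: Δl = 2.6/cos(-15.3°) = 2.696 m; N'_1 = 116·cos(-15.3°) = 111.9; c'Δl = 0.81; W sinα = -30.6
Slice 2: Δl = 2.0/cos(-4.3°) = 2.006 m; N'_2 = 186·cos(-4.3°) = 185.5; c'Δl = 0.60; W sinα = -13.9
Slice 3: Δl = 2.6/cos6.6° = 2.617 m; N'_3 = 240·cos6.6° = 238.4; c'Δl = 0.79; W sinα = 27.6
Slice 4: Δl = 1.3/cos16.1° = 1.353 m; N'_4 = 109·cos16.1° = 104.7; c'Δl = 0.41; W sinα = 30.2
Slice 5: Δl = 2.8/cos26.5° = 3.129 m; N'_5 = 190·cos26.5° = 170.0; c'Δl = 0.94; W sinα = 84.8
Slice 6: Δl = 2.7/cos42.3° = 3.650 m; N'_6 = 80·cos42.3° = 59.2; c'Δl = 1.10; W sinα = 53.8
Σc'Δl = 4.6 kN/m; ΣN' = 869.7 kN/m; ΣW sinα = 151.9 kN/m
Resisting = 4.6 + 869.7·tan25.5° = 4.6 + 414.8 = 419.5 kN/m
FS = 419.5 / 151.9 = 2.762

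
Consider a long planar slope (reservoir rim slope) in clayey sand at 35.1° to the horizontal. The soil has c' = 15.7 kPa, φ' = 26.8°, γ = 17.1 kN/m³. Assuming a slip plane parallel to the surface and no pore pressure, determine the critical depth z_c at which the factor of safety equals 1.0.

z_c = 6.94 m

Setting FS = 1.00 in FS = [c' + γz cos²β tanφ'] / [γz sinβ cosβ] and solving for z:
z = c' / [γ cosβ (FS·sinβ − cosβ·tanφ')]
  = 15.7 / [17.1·cos35.1°·(1.00·sin35.1° − cos35.1°·tan26.8°)]
  = 15.7 / [17.1·0.8181·(1.00·0.5750 − 0.8181·0.5051)]
  = 15.7 / 2.2626 = 6.939 m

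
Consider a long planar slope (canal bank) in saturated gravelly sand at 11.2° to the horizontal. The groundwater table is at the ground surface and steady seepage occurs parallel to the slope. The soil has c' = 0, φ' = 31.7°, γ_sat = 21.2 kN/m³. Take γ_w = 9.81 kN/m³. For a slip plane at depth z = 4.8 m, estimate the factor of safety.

FS = 1.68

With seepage parallel to the slope and the water table at the surface, the effective normal stress on the slip plane uses the buoyant unit weight γ' = γ_sat − γ_w while the driving shear stress uses γ_sat:
FS = [c' + γ' z cos²β tanφ'] / [γ_sat z sinβ cosβ]
(For c' = 0 this reduces to FS = (γ'/γ_sat)·tanφ'/tanβ.)
γ' = 21.2 − 9.81 = 11.39 kN/m³
Numerator = 0.0 + 11.39·4.8·cos²11.2°·tan31.7° = 0.0 + 11.39·4.8·0.9623·0.6176 = 32.492 kPa
Denominator = 21.2·4.8·sin11.2°·cos11.2° = 21.2·4.8·0.1942·0.9810 = 19.389 kPa
FS = 32.492 / 19.389 = 1.676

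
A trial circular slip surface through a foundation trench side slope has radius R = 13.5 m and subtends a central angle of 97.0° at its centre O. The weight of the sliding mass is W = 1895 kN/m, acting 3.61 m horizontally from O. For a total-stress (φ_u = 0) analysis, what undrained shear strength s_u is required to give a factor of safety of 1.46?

FS = s_u·L_a·R / (W·d), so s_u = FS·W·d / (L_a·R).
Arc length L_a = R·θ = 13.5·(97.0°·π/180) = 13.5·1.6930 = 22.86 m
s_u = 1.46·1895·3.61 / (22.86·13.5) = 9987.8 / 308.54 = 32.37 kPa

s_u = 32.4 kPa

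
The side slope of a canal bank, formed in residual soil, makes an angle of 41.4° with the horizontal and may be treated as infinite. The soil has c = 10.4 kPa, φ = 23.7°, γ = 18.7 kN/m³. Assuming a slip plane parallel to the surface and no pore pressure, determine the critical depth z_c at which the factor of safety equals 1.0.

z_c = 2.23 m

Setting FS = 1.00 in FS = [c + γz cos²β tanφ] / [γz sinβ cosβ] and solving for z:
z = c / [γ cosβ (FS·sinβ − cosβ·tanφ)]
  = 10.4 / [18.7·cos41.4°·(1.00·sin41.4° − cos41.4°·tan23.7°)]
  = 10.4 / [18.7·0.7501·(1.00·0.6613 − 0.7501·0.4390)]
  = 10.4 / 4.6575 = 2.233 m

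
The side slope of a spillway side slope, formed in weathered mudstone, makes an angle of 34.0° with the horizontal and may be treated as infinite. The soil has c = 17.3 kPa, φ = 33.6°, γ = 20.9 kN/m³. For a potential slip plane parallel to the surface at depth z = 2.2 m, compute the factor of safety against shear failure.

For an infinite slope with a slip plane parallel to the surface (no pore pressure): FS = [c + γz cos²β tanφ] / [γz sinβ cosβ].
γz = 20.9·2.2 = 45.98 kN/m²
Numerator = 17.3 + 45.98·cos²34.0°·tan33.6° = 17.3 + 45.98·0.6873·0.6644 = 38.296 kPa
Denominator = 45.98·sin34.0°·cos34.0° = 45.98·0.5592·0.8290 = 21.316 kPa
FS = 38.296 / 21.316 = 1.797

FS = 1.80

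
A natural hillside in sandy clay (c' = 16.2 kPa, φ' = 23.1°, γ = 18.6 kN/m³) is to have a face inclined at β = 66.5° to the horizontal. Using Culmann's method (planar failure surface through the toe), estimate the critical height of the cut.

H_c = 10.75 m

Culmann's analysis gives the critical failure plane at α_cr = (β + φ')/2 = (66.5 + 23.1)/2 = 44.8°, and the critical height
H_c = (4c'/γ) · sinβ cosφ' / [1 − cos(β − φ')]
    = (4·16.2/18.6) · sin66.5°·cos23.1° / [1 − cos(43.4°)]
    = 3.484 · 0.9171·0.9198 / [1 − 0.7266]
    = 3.484 · 0.8435 / 0.2734
    = 10.75 m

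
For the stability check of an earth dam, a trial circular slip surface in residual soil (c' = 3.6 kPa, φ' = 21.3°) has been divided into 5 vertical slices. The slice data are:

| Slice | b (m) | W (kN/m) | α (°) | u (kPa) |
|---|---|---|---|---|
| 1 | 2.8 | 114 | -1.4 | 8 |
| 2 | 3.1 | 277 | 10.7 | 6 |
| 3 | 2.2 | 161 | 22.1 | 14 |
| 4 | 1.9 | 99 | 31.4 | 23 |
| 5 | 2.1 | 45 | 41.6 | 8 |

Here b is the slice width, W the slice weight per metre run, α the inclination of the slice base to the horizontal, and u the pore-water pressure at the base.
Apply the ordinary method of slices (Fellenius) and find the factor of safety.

Ordinary method of slices: FS = Σ[c'·Δl_i + (W_i cosα_i − u_i·Δl_i)·tanφ'] / Σ W_i sinα_i, with Δl_i = b_i / cosα_i.
Slice 1: Δl = 2.8/cos(-1.4°) = 2.801 m; N'_1 = 114·cos(-1.4°) − 8·2.801 = 91.6; c'Δl = 10.08; W sinα = -2.8
Slice 2: Δl = 3.1/cos10.7° = 3.155 m; N'_2 = 277·cos10.7° − 6·3.155 = 253.3; c'Δl = 11.36; W sinα = 51.4
Slice 3: Δl = 2.2/cos22.1° = 2.374 m; N'_3 = 161·cos22.1° − 14·2.374 = 115.9; c'Δl = 8.55; W sinα = 60.6
Slice 4: Δl = 1.9/cos31.4° = 2.226 m; N'_4 = 99·cos31.4° − 23·2.226 = 33.3; c'Δl = 8.01; W sinα = 51.6
Slice 5: Δl = 2.1/cos41.6° = 2.808 m; N'_5 = 45·cos41.6° − 8·2.808 = 11.2; c'Δl = 10.11; W sinα = 29.9
Σc'Δl = 48.1 kN/m; ΣN' = 505.2 kN/m; ΣW sinα = 190.7 kN/m
Resisting = 48.1 + 505.2·tan21.3° = 48.1 + 197.0 = 245.1 kN/m
FS = 245.1 / 190.7 = 1.285

FS = 1.29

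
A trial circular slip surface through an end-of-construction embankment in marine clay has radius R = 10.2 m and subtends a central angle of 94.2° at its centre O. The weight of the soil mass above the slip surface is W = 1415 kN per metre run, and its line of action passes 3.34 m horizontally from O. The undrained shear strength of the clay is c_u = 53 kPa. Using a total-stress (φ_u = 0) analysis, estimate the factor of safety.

FS = 1.92

Taking moments about the centre O, the resisting moment is provided by the undrained shear strength acting along the arc:
Arc length L_a = R·θ = 10.2·(94.2°·π/180) = 10.2·1.6441 = 16.77 m
M_R = c_u·L_a·R = 53·16.77·10.2 = 9065.8 kN·m/m
M_D = W·d = 1415·3.34 = 4726.1 kN·m/m
FS = M_R / M_D = 9065.8 / 4726.1 = 1.918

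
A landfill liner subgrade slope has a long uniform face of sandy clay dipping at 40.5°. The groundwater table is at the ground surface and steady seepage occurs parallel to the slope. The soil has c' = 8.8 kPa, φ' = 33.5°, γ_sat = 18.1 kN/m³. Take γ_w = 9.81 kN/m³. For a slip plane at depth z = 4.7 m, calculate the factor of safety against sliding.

With seepage parallel to the slope and the water table at the surface, the effective normal stress on the slip plane uses the buoyant unit weight γ' = γ_sat − γ_w while the driving shear stress uses γ_sat:
FS = [c' + γ' z cos²β tanφ'] / [γ_sat z sinβ cosβ]
γ' = 18.1 − 9.81 = 8.29 kN/m³
Numerator = 8.8 + 8.29·4.7·cos²40.5°·tan33.5° = 8.8 + 8.29·4.7·0.5782·0.6619 = 23.712 kPa
Denominator = 18.1·4.7·sin40.5°·cos40.5° = 18.1·4.7·0.6494·0.7604 = 42.011 kPa
FS = 23.712 / 42.011 = 0.564

FS = 0.56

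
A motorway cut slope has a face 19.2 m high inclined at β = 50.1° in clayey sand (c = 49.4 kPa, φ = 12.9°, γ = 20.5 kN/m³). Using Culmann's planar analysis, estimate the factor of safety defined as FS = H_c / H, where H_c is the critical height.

FS = 1.85

H_c = (4c/γ) · sinβ cosφ / [1 − cos(β − φ)]
    = (4·49.4/20.5) · sin50.1°·cos12.9° / [1 − cos37.2°]
    = 9.639 · 0.7478 / 0.2035 = 35.43 m
FS = H_c / H = 35.43 / 19.2 = 1.845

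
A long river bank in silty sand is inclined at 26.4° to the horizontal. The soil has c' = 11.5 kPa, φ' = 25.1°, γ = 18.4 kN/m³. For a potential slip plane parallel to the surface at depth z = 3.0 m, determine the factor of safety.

FS = 1.47

For an infinite slope with a slip plane parallel to the surface (no pore pressure): FS = [c' + γz cos²β tanφ'] / [γz sinβ cosβ].
γz = 18.4·3.0 = 55.20 kN/m²
Numerator = 11.5 + 55.20·cos²26.4°·tan25.1° = 11.5 + 55.20·0.8023·0.4684 = 32.246 kPa
Denominator = 55.20·sin26.4°·cos26.4° = 55.20·0.4446·0.8957 = 21.984 kPa
FS = 32.246 / 21.984 = 1.467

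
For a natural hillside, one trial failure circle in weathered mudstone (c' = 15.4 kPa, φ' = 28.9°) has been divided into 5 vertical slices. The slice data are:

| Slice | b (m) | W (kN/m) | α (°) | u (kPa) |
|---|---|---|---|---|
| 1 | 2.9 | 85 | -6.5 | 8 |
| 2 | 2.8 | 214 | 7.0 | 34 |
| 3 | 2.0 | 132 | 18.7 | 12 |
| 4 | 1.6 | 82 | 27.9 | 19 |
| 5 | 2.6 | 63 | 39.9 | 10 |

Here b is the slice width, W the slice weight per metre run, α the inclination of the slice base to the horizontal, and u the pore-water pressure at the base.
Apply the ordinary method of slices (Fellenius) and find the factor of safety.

FS = 2.78

Ordinary method of slices: FS = Σ[c'·Δl_i + (W_i cosα_i − u_i·Δl_i)·tanφ'] / Σ W_i sinα_i, with Δl_i = b_i / cosα_i.
Slice 1: Δl = 2.9/cos(-6.5°) = 2.919 m; N'_1 = 85·cos(-6.5°) − 8·2.919 = 61.1; c'Δl = 44.95; W sinα = -9.6
Slice 2: Δl = 2.8/cos7.0° = 2.821 m; N'_2 = 214·cos7.0° − 34·2.821 = 116.5; c'Δl = 43.44; W sinα = 26.1
Slice 3: Δl = 2.0/cos18.7° = 2.111 m; N'_3 = 132·cos18.7° − 12·2.111 = 99.7; c'Δl = 32.52; W sinα = 42.3
Slice 4: Δl = 1.6/cos27.9° = 1.810 m; N'_4 = 82·cos27.9° − 19·1.810 = 38.1; c'Δl = 27.88; W sinα = 38.4
Slice 5: Δl = 2.6/cos39.9° = 3.389 m; N'_5 = 63·cos39.9° − 10·3.389 = 14.4; c'Δl = 52.19; W sinα = 40.4
Σc'Δl = 201.0 kN/m; ΣN' = 329.8 kN/m; ΣW sinα = 137.6 kN/m
Resisting = 201.0 + 329.8·tan28.9° = 201.0 + 182.1 = 383.0 kN/m
FS = 383.0 / 137.6 = 2.785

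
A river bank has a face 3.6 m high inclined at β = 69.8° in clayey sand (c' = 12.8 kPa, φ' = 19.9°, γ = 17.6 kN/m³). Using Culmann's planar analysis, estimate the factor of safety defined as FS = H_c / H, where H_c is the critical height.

FS = 2.00

H_c = (4c'/γ) · sinβ cosφ' / [1 − cos(β − φ')]
    = (4·12.8/17.6) · sin69.8°·cos19.9° / [1 − cos49.9°]
    = 2.909 · 0.8825 / 0.3559 = 7.21 m
FS = H_c / H = 7.21 / 3.6 = 2.004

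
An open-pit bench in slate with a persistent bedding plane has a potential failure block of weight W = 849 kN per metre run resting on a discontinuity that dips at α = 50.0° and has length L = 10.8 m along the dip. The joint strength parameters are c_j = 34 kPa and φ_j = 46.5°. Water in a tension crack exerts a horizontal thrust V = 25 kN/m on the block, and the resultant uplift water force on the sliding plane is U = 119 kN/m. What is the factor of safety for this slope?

FS = 1.20

Resolving the block weight along and normal to the plane and applying the Mohr–Coulomb strength on the joint:
N' = W cosα − U − V sinα = 849·cos50.0° − 119 − 25·sin50.0° = 407.6 kN/m
Driving force T = W sinα + V cosα = 849·sin50.0° + 25·cos50.0° = 666.4 kN/m
Resisting force R = c_j·L + N'·tanφ_j = 34·10.8 + 407.6·tan46.5° = 367.2 + 429.5 = 796.7 kN/m
FS = R / T = 796.7 / 666.4 = 1.195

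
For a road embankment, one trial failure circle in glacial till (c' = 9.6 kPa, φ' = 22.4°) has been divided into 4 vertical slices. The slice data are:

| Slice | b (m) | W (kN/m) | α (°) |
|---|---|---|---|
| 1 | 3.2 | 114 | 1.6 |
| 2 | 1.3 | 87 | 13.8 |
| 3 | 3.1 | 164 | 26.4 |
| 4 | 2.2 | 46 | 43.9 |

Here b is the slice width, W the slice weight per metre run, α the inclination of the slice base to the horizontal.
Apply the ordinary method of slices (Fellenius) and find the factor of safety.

Ordinary method of slices: FS = Σ[c'·Δl_i + (W_i cosα_i)·tanφ'] / Σ W_i sinα_i, with Δl_i = b_i / cosα_i.
Slice 1: Δl = 3.2/cos1.6° = 3.201 m; N'_1 = 114·cos1.6° = 114.0; c'Δl = 30.73; W sinα = 3.2
Slice 2: Δl = 1.3/cos13.8° = 1.339 m; N'_2 = 87·cos13.8° = 84.5; c'Δl = 12.85; W sinα = 20.8
Slice 3: Δl = 3.1/cos26.4° = 3.461 m; N'_3 = 164·cos26.4° = 146.9; c'Δl = 33.22; W sinα = 72.9
Slice 4: Δl = 2.2/cos43.9° = 3.053 m; N'_4 = 46·cos43.9° = 33.1; c'Δl = 29.31; W sinα = 31.9
Σc'Δl = 106.1 kN/m; ΣN' = 378.5 kN/m; ΣW sinα = 128.8 kN/m
Resisting = 106.1 + 378.5·tan22.4° = 106.1 + 156.0 = 262.1 kN/m
FS = 262.1 / 128.8 = 2.036

FS = 2.04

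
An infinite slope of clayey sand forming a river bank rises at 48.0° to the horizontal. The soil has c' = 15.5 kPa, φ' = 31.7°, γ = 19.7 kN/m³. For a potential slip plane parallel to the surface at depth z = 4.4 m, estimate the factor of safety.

FS = 0.92

For an infinite slope with a slip plane parallel to the surface (no pore pressure): FS = [c' + γz cos²β tanφ'] / [γz sinβ cosβ].
γz = 19.7·4.4 = 86.68 kN/m²
Numerator = 15.5 + 86.68·cos²48.0°·tan31.7° = 15.5 + 86.68·0.4477·0.6176 = 39.469 kPa
Denominator = 86.68·sin48.0°·cos48.0° = 86.68·0.7431·0.6691 = 43.103 kPa
FS = 39.469 / 43.103 = 0.916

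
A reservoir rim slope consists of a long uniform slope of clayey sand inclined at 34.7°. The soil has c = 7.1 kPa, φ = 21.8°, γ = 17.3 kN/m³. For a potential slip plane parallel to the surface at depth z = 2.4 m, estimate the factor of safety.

FS = 0.94

For an infinite slope with a slip plane parallel to the surface (no pore pressure): FS = [c + γz cos²β tanφ] / [γz sinβ cosβ].
γz = 17.3·2.4 = 41.52 kN/m²
Numerator = 7.1 + 41.52·cos²34.7°·tan21.8° = 7.1 + 41.52·0.6759·0.4000 = 18.325 kPa
Denominator = 41.52·sin34.7°·cos34.7° = 41.52·0.5693·0.8221 = 19.433 kPa
FS = 18.325 / 19.433 = 0.943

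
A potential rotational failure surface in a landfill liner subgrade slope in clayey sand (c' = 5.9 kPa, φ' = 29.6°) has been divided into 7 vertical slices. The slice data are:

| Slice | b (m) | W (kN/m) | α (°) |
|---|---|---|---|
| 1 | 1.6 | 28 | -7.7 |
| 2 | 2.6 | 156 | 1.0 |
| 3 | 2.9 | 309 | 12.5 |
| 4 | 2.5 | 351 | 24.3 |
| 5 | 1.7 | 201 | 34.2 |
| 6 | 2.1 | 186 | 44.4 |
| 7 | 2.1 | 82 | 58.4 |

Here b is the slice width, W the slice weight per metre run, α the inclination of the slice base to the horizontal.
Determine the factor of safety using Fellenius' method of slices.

Ordinary method of slices: FS = Σ[c'·Δl_i + (W_i cosα_i)·tanφ'] / Σ W_i sinα_i, with Δl_i = b_i / cosα_i.
Slice 1: Δl = 1.6/cos(-7.7°) = 1.615 m; N'_1 = 28·cos(-7.7°) = 27.7; c'Δl = 9.53; W sinα = -3.8
Slice 2: Δl = 2.6/cos1.0° = 2.600 m; N'_2 = 156·cos1.0° = 156.0; c'Δl = 15.34; W sinα = 2.7
Slice 3: Δl = 2.9/cos12.5° = 2.970 m; N'_3 = 309·cos12.5° = 301.7; c'Δl = 17.53; W sinα = 66.9
Slice 4: Δl = 2.5/cos24.3° = 2.743 m; N'_4 = 351·cos24.3° = 319.9; c'Δl = 16.18; W sinα = 144.4
Slice 5: Δl = 1.7/cos34.2° = 2.055 m; N'_5 = 201·cos34.2° = 166.2; c'Δl = 12.13; W sinα = 113.0
Slice 6: Δl = 2.1/cos44.4° = 2.939 m; N'_6 = 186·cos44.4° = 132.9; c'Δl = 17.34; W sinα = 130.1
Slice 7: Δl = 2.1/cos58.4° = 4.008 m; N'_7 = 82·cos58.4° = 43.0; c'Δl = 23.65; W sinα = 69.8
Σc'Δl = 111.7 kN/m; ΣN' = 1147.4 kN/m; ΣW sinα = 523.3 kN/m
Resisting = 111.7 + 1147.4·tan29.6° = 111.7 + 651.8 = 763.5 kN/m
FS = 763.5 / 523.3 = 1.459

FS = 1.46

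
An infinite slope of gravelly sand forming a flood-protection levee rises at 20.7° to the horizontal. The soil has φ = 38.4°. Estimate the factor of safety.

FS = 2.10

For a dry cohesionless infinite slope the factor of safety is FS = tanφ / tanβ.
FS = tan38.4° / tan20.7° = 0.7926 / 0.3779 = 2.098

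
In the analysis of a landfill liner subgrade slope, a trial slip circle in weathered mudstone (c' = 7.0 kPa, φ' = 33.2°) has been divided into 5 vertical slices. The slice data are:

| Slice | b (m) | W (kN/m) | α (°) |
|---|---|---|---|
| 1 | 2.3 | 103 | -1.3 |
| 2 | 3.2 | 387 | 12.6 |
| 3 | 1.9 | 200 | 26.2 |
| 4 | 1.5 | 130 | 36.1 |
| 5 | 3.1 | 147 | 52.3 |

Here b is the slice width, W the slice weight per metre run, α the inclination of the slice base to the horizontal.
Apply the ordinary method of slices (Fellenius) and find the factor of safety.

FS = 1.82

Ordinary method of slices: FS = Σ[c'·Δl_i + (W_i cosα_i)·tanφ'] / Σ W_i sinα_i, with Δl_i = b_i / cosα_i.
Slice 1: Δl = 2.3/cos(-1.3°) = 2.301 m; N'_1 = 103·cos(-1.3°) = 103.0; c'Δl = 16.10; W sinα = -2.3
Slice 2: Δl = 3.2/cos12.6° = 3.279 m; N'_2 = 387·cos12.6° = 377.7; c'Δl = 22.95; W sinα = 84.4
Slice 3: Δl = 1.9/cos26.2° = 2.118 m; N'_3 = 200·cos26.2° = 179.5; c'Δl = 14.82; W sinα = 88.3
Slice 4: Δl = 1.5/cos36.1° = 1.856 m; N'_4 = 130·cos36.1° = 105.0; c'Δl = 13.00; W sinα = 76.6
Slice 5: Δl = 3.1/cos52.3° = 5.069 m; N'_5 = 147·cos52.3° = 89.9; c'Δl = 35.48; W sinα = 116.3
Σc'Δl = 102.4 kN/m; ΣN' = 855.0 kN/m; ΣW sinα = 363.3 kN/m
Resisting = 102.4 + 855.0·tan33.2° = 102.4 + 559.5 = 661.9 kN/m
FS = 661.9 / 363.3 = 1.822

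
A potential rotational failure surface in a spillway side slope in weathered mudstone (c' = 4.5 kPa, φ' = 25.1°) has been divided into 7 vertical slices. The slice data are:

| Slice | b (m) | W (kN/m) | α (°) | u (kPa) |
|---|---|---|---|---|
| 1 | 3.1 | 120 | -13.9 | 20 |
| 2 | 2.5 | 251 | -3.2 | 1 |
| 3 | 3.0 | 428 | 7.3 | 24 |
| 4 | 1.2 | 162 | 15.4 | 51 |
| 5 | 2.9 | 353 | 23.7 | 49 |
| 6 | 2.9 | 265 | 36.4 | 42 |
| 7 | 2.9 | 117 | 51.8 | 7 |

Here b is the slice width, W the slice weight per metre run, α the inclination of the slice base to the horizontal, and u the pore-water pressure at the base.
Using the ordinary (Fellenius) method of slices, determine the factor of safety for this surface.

FS = 1.28

Ordinary method of slices: FS = Σ[c'·Δl_i + (W_i cosα_i − u_i·Δl_i)·tanφ'] / Σ W_i sinα_i, with Δl_i = b_i / cosα_i.
Slice 1: Δl = 3.1/cos(-13.9°) = 3.194 m; N'_1 = 120·cos(-13.9°) − 20·3.194 = 52.6; c'Δl = 14.37; W sinα = -28.8
Slice 2: Δl = 2.5/cos(-3.2°) = 2.504 m; N'_2 = 251·cos(-3.2°) − 1·2.504 = 248.1; c'Δl = 11.27; W sinα = -14.0
Slice 3: Δl = 3.0/cos7.3° = 3.025 m; N'_3 = 428·cos7.3° − 24·3.025 = 351.9; c'Δl = 13.61; W sinα = 54.4
Slice 4: Δl = 1.2/cos15.4° = 1.245 m; N'_4 = 162·cos15.4° − 51·1.245 = 92.7; c'Δl = 5.60; W sinα = 43.0
Slice 5: Δl = 2.9/cos23.7° = 3.167 m; N'_5 = 353·cos23.7° − 49·3.167 = 168.0; c'Δl = 14.25; W sinα = 141.9
Slice 6: Δl = 2.9/cos36.4° = 3.603 m; N'_6 = 265·cos36.4° − 42·3.603 = 62.0; c'Δl = 16.21; W sinα = 157.3
Slice 7: Δl = 2.9/cos51.8° = 4.689 m; N'_7 = 117·cos51.8° − 7·4.689 = 39.5; c'Δl = 21.10; W sinα = 91.9
Σc'Δl = 96.4 kN/m; ΣN' = 1014.9 kN/m; ΣW sinα = 445.7 kN/m
Resisting = 96.4 + 1014.9·tan25.1° = 96.4 + 475.4 = 571.8 kN/m
FS = 571.8 / 445.7 = 1.283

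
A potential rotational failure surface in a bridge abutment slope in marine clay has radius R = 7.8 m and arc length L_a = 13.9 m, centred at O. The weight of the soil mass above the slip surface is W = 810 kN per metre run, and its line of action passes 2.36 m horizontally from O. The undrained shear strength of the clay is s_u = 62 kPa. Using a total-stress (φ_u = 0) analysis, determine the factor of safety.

FS = 3.52

Taking moments about the centre O, the resisting moment is provided by the undrained shear strength acting along the arc:
M_R = s_u·L_a·R = 62·13.90·7.8 = 6722.0 kN·m/m
M_D = W·d = 810·2.36 = 1911.6 kN·m/m
FS = M_R / M_D = 6722.0 / 1911.6 = 3.516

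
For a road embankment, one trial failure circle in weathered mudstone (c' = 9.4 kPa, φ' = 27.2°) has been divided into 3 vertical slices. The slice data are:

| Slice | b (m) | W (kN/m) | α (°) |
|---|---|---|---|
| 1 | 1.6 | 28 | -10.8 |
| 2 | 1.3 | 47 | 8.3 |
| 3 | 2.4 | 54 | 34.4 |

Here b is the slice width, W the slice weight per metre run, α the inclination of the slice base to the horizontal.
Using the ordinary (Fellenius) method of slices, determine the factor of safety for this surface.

Ordinary method of slices: FS = Σ[c'·Δl_i + (W_i cosα_i)·tanφ'] / Σ W_i sinα_i, with Δl_i = b_i / cosα_i.
Slice 1: Δl = 1.6/cos(-10.8°) = 1.629 m; N'_1 = 28·cos(-10.8°) = 27.5; c'Δl = 15.31; W sinα = -5.2
Slice 2: Δl = 1.3/cos8.3° = 1.314 m; N'_2 = 47·cos8.3° = 46.5; c'Δl = 12.35; W sinα = 6.8
Slice 3: Δl = 2.4/cos34.4° = 2.909 m; N'_3 = 54·cos34.4° = 44.6; c'Δl = 27.34; W sinα = 30.5
Σc'Δl = 55.0 kN/m; ΣN' = 118.6 kN/m; ΣW sinα = 32.0 kN/m
Resisting = 55.0 + 118.6·tan27.2° = 55.0 + 60.9 = 115.9 kN/m
FS = 115.9 / 32.0 = 3.618

FS = 3.62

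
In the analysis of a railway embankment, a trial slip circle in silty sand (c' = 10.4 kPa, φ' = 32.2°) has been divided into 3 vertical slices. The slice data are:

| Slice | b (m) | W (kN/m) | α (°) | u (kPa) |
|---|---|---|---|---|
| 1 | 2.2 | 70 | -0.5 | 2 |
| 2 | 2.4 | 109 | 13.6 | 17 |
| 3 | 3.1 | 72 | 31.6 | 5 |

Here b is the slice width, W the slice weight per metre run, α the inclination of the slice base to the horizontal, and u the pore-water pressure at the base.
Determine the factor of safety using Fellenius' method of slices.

Ordinary method of slices: FS = Σ[c'·Δl_i + (W_i cosα_i − u_i·Δl_i)·tanφ'] / Σ W_i sinα_i, with Δl_i = b_i / cosα_i.
Slice 1: Δl = 2.2/cos(-0.5°) = 2.200 m; N'_1 = 70·cos(-0.5°) − 2·2.200 = 65.6; c'Δl = 22.88; W sinα = -0.6
Slice 2: Δl = 2.4/cos13.6° = 2.469 m; N'_2 = 109·cos13.6° − 17·2.469 = 64.0; c'Δl = 25.68; W sinα = 25.6
Slice 3: Δl = 3.1/cos31.6° = 3.640 m; N'_3 = 72·cos31.6° − 5·3.640 = 43.1; c'Δl = 37.85; W sinα = 37.7
Σc'Δl = 86.4 kN/m; ΣN' = 172.7 kN/m; ΣW sinα = 62.7 kN/m
Resisting = 86.4 + 172.7·tan32.2° = 86.4 + 108.7 = 195.2 kN/m
FS = 195.2 / 62.7 = 3.110

FS = 3.11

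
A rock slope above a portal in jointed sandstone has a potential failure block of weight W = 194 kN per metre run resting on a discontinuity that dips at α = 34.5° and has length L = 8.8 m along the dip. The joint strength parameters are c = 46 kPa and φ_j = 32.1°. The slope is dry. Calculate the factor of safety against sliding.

Resolving the block weight along and normal to the plane and applying the Mohr–Coulomb strength on the joint:
N' = W cosα = 194·cos34.5° = 159.9 kN/m
Driving force T = W sinα = 194·sin34.5° = 109.9 kN/m
Resisting force R = c·L + N'·tanφ_j = 46·8.8 + 159.9·tan32.1° = 404.8 + 100.3 = 505.1 kN/m
FS = R / T = 505.1 / 109.9 = 4.597

FS = 4.60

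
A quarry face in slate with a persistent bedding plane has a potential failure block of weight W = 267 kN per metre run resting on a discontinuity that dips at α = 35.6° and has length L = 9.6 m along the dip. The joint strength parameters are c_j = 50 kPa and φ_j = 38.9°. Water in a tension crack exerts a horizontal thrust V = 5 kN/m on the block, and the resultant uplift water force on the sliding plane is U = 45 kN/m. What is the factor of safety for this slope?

Resolving the block weight along and normal to the plane and applying the Mohr–Coulomb strength on the joint:
N' = W cosα − U − V sinα = 267·cos35.6° − 45 − 5·sin35.6° = 169.2 kN/m
Driving force T = W sinα + V cosα = 267·sin35.6° + 5·cos35.6° = 159.5 kN/m
Resisting force R = c_j·L + N'·tanφ_j = 50·9.6 + 169.2·tan38.9° = 480.0 + 136.5 = 616.5 kN/m
FS = R / T = 616.5 / 159.5 = 3.865

FS = 3.87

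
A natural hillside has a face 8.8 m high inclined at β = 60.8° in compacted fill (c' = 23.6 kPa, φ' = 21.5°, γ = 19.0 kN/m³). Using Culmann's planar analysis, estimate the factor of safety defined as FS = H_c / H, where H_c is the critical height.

FS = 2.03

H_c = (4c'/γ) · sinβ cosφ' / [1 − cos(β − φ')]
    = (4·23.6/19.0) · sin60.8°·cos21.5° / [1 − cos39.3°]
    = 4.968 · 0.8122 / 0.2262 = 17.84 m
FS = H_c / H = 17.84 / 8.8 = 2.028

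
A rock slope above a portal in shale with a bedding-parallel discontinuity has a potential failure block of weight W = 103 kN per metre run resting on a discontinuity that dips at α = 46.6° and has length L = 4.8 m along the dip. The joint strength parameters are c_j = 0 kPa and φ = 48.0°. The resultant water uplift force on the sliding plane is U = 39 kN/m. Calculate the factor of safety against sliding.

FS = 0.47

Resolving the block weight along and normal to the plane and applying the Mohr–Coulomb strength on the joint:
N' = W cosα − U = 103·cos46.6° − 39 = 31.8 kN/m
Driving force T = W sinα = 103·sin46.6° = 74.8 kN/m
Resisting force R = c_j·L + N'·tanφ = 0·4.8 + 31.8·tan48.0° = 0.0 + 35.3 = 35.3 kN/m
FS = R / T = 35.3 / 74.8 = 0.471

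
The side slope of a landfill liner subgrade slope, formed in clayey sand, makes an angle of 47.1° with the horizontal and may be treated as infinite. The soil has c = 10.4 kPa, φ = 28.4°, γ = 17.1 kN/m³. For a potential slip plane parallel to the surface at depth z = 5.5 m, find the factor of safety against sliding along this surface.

For an infinite slope with a slip plane parallel to the surface (no pore pressure): FS = [c + γz cos²β tanφ] / [γz sinβ cosβ].
γz = 17.1·5.5 = 94.05 kN/m²
Numerator = 10.4 + 94.05·cos²47.1°·tan28.4° = 10.4 + 94.05·0.4634·0.5407 = 33.964 kPa
Denominator = 94.05·sin47.1°·cos47.1° = 94.05·0.7325·0.6807 = 46.899 kPa
FS = 33.964 / 46.899 = 0.724

FS = 0.72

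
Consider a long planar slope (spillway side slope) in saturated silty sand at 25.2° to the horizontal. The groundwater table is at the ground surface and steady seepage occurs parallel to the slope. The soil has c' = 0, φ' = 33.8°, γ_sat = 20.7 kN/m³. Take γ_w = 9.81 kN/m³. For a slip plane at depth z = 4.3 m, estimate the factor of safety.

With seepage parallel to the slope and the water table at the surface, the effective normal stress on the slip plane uses the buoyant unit weight γ' = γ_sat − γ_w while the driving shear stress uses γ_sat:
FS = [c' + γ' z cos²β tanφ'] / [γ_sat z sinβ cosβ]
(For c' = 0 this reduces to FS = (γ'/γ_sat)·tanφ'/tanβ.)
γ' = 20.7 − 9.81 = 10.89 kN/m³
Numerator = 0.0 + 10.89·4.3·cos²25.2°·tan33.8° = 0.0 + 10.89·4.3·0.8187·0.6694 = 25.665 kPa
Denominator = 20.7·4.3·sin25.2°·cos25.2° = 20.7·4.3·0.4258·0.9048 = 34.292 kPa
FS = 25.665 / 34.292 = 0.748

FS = 0.75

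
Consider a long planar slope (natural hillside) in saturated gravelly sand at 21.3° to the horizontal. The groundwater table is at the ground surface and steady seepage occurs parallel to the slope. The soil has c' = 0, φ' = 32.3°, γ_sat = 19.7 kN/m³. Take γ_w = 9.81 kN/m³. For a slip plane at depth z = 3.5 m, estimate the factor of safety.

FS = 0.81

With seepage parallel to the slope and the water table at the surface, the effective normal stress on the slip plane uses the buoyant unit weight γ' = γ_sat − γ_w while the driving shear stress uses γ_sat:
FS = [c' + γ' z cos²β tanφ'] / [γ_sat z sinβ cosβ]
(For c' = 0 this reduces to FS = (γ'/γ_sat)·tanφ'/tanβ.)
γ' = 19.7 − 9.81 = 9.89 kN/m³
Numerator = 0.0 + 9.89·3.5·cos²21.3°·tan32.3° = 0.0 + 9.89·3.5·0.8680·0.6322 = 18.995 kPa
Denominator = 19.7·3.5·sin21.3°·cos21.3° = 19.7·3.5·0.3633·0.9317 = 23.335 kPa
FS = 18.995 / 23.335 = 0.814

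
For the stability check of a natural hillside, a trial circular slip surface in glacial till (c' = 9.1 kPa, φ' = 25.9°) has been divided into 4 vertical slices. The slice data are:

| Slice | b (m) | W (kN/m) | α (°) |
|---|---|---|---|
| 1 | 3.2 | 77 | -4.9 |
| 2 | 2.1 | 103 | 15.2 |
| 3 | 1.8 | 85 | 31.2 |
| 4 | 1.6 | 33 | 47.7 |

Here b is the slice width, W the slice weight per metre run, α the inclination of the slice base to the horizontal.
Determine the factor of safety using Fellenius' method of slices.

FS = 2.49

Ordinary method of slices: FS = Σ[c'·Δl_i + (W_i cosα_i)·tanφ'] / Σ W_i sinα_i, with Δl_i = b_i / cosα_i.
Slice 1: Δl = 3.2/cos(-4.9°) = 3.212 m; N'_1 = 77·cos(-4.9°) = 76.7; c'Δl = 29.23; W sinα = -6.6
Slice 2: Δl = 2.1/cos15.2° = 2.176 m; N'_2 = 103·cos15.2° = 99.4; c'Δl = 19.80; W sinα = 27.0
Slice 3: Δl = 1.8/cos31.2° = 2.104 m; N'_3 = 85·cos31.2° = 72.7; c'Δl = 19.15; W sinα = 44.0
Slice 4: Δl = 1.6/cos47.7° = 2.377 m; N'_4 = 33·cos47.7° = 22.2; c'Δl = 21.63; W sinα = 24.4
Σc'Δl = 89.8 kN/m; ΣN' = 271.0 kN/m; ΣW sinα = 88.9 kN/m
Resisting = 89.8 + 271.0·tan25.9° = 89.8 + 131.6 = 221.4 kN/m
FS = 221.4 / 88.9 = 2.492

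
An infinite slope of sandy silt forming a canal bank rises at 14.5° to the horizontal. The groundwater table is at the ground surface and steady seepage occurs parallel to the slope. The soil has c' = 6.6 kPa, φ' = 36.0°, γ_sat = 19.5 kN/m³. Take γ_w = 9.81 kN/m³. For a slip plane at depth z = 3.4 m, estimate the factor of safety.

With seepage parallel to the slope and the water table at the surface, the effective normal stress on the slip plane uses the buoyant unit weight γ' = γ_sat − γ_w while the driving shear stress uses γ_sat:
FS = [c' + γ' z cos²β tanφ'] / [γ_sat z sinβ cosβ]
γ' = 19.5 − 9.81 = 9.69 kN/m³
Numerator = 6.6 + 9.69·3.4·cos²14.5°·tan36.0° = 6.6 + 9.69·3.4·0.9373·0.7265 = 29.036 kPa
Denominator = 19.5·3.4·sin14.5°·cos14.5° = 19.5·3.4·0.2504·0.9681 = 16.071 kPa
FS = 29.036 / 16.071 = 1.807

FS = 1.81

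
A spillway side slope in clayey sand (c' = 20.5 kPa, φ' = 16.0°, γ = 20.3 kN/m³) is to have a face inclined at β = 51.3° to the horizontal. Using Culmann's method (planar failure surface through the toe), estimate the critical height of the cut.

Culmann's analysis gives the critical failure plane at α_cr = (β + φ')/2 = (51.3 + 16.0)/2 = 33.6°, and the critical height
H_c = (4c'/γ) · sinβ cosφ' / [1 − cos(β − φ')]
    = (4·20.5/20.3) · sin51.3°·cos16.0° / [1 − cos(35.3°)]
    = 4.039 · 0.7804·0.9613 / [1 − 0.8161]
    = 4.039 · 0.7502 / 0.1839
    = 16.48 m

H_c = 16.48 m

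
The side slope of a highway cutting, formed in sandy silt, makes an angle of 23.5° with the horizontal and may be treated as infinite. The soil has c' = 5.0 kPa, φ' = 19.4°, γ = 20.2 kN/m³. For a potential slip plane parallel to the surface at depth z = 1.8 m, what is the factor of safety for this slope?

For an infinite slope with a slip plane parallel to the surface (no pore pressure): FS = [c' + γz cos²β tanφ'] / [γz sinβ cosβ].
γz = 20.2·1.8 = 36.36 kN/m²
Numerator = 5.0 + 36.36·cos²23.5°·tan19.4° = 5.0 + 36.36·0.8410·0.3522 = 15.768 kPa
Denominator = 36.36·sin23.5°·cos23.5° = 36.36·0.3987·0.9171 = 13.296 kPa
FS = 15.768 / 13.296 = 1.186

FS = 1.19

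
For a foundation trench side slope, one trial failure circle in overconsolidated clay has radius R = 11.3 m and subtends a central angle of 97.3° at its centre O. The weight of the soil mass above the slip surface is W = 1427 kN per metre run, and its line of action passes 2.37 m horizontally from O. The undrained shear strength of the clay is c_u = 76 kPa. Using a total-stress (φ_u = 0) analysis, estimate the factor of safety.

FS = 4.87

Taking moments about the centre O, the resisting moment is provided by the undrained shear strength acting along the arc:
Arc length L_a = R·θ = 11.3·(97.3°·π/180) = 11.3·1.6982 = 19.19 m
M_R = c_u·L_a·R = 76·19.19·11.3 = 16480.1 kN·m/m
M_D = W·d = 1427·2.37 = 3382.0 kN·m/m
FS = M_R / M_D = 16480.1 / 3382.0 = 4.873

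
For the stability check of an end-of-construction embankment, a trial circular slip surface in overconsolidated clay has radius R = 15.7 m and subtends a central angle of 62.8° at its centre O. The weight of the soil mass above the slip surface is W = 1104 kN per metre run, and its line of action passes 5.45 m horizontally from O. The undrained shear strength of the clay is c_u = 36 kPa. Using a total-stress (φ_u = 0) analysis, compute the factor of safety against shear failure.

FS = 1.62

Taking moments about the centre O, the resisting moment is provided by the undrained shear strength acting along the arc:
Arc length L_a = R·θ = 15.7·(62.8°·π/180) = 15.7·1.0961 = 17.21 m
M_R = c_u·L_a·R = 36·17.21·15.7 = 9726.1 kN·m/m
M_D = W·d = 1104·5.45 = 6016.8 kN·m/m
FS = M_R / M_D = 9726.1 / 6016.8 = 1.616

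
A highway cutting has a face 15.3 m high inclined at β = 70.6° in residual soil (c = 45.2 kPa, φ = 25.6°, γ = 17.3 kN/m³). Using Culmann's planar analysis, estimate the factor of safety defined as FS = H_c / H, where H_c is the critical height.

FS = 1.98

H_c = (4c/γ) · sinβ cosφ / [1 − cos(β − φ)]
    = (4·45.2/17.3) · sin70.6°·cos25.6° / [1 − cos45.0°]
    = 10.451 · 0.8506 / 0.2929 = 30.35 m
FS = H_c / H = 30.35 / 15.3 = 1.984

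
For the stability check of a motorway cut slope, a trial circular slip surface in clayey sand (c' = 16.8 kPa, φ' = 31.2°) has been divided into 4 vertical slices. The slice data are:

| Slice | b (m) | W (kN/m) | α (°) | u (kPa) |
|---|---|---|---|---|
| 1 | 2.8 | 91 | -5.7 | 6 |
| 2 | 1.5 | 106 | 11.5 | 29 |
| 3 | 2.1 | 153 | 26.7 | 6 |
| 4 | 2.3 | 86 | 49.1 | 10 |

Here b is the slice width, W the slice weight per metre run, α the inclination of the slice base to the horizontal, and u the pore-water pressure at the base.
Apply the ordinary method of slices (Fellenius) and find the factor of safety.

FS = 2.33

Ordinary method of slices: FS = Σ[c'·Δl_i + (W_i cosα_i − u_i·Δl_i)·tanφ'] / Σ W_i sinα_i, with Δl_i = b_i / cosα_i.
Slice 1: Δl = 2.8/cos(-5.7°) = 2.814 m; N'_1 = 91·cos(-5.7°) − 6·2.814 = 73.7; c'Δl = 47.27; W sinα = -9.0
Slice 2: Δl = 1.5/cos11.5° = 1.531 m; N'_2 = 106·cos11.5° − 29·1.531 = 59.5; c'Δl = 25.72; W sinα = 21.1
Slice 3: Δl = 2.1/cos26.7° = 2.351 m; N'_3 = 153·cos26.7° − 6·2.351 = 122.6; c'Δl = 39.49; W sinα = 68.7
Slice 4: Δl = 2.3/cos49.1° = 3.513 m; N'_4 = 86·cos49.1° − 10·3.513 = 21.2; c'Δl = 59.02; W sinα = 65.0
Σc'Δl = 171.5 kN/m; ΣN' = 276.9 kN/m; ΣW sinα = 145.8 kN/m
Resisting = 171.5 + 276.9·tan31.2° = 171.5 + 167.7 = 339.2 kN/m
FS = 339.2 / 145.8 = 2.326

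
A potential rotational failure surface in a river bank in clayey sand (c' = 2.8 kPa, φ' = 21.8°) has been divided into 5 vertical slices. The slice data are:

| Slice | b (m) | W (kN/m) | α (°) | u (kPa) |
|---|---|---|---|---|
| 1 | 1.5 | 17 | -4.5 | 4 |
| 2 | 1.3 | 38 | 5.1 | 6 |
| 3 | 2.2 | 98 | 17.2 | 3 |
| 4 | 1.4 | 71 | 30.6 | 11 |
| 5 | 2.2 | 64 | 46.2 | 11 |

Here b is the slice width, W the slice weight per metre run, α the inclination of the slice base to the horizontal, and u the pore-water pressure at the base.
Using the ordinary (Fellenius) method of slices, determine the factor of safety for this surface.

Ordinary method of slices: FS = Σ[c'·Δl_i + (W_i cosα_i − u_i·Δl_i)·tanφ'] / Σ W_i sinα_i, with Δl_i = b_i / cosα_i.
Slice 1: Δl = 1.5/cos(-4.5°) = 1.505 m; N'_1 = 17·cos(-4.5°) − 4·1.505 = 10.9; c'Δl = 4.21; W sinα = -1.3
Slice 2: Δl = 1.3/cos5.1° = 1.305 m; N'_2 = 38·cos5.1° − 6·1.305 = 30.0; c'Δl = 3.65; W sinα = 3.4
Slice 3: Δl = 2.2/cos17.2° = 2.303 m; N'_3 = 98·cos17.2° − 3·2.303 = 86.7; c'Δl = 6.45; W sinα = 29.0
Slice 4: Δl = 1.4/cos30.6° = 1.627 m; N'_4 = 71·cos30.6° − 11·1.627 = 43.2; c'Δl = 4.55; W sinα = 36.1
Slice 5: Δl = 2.2/cos46.2° = 3.179 m; N'_5 = 64·cos46.2° − 11·3.179 = 9.3; c'Δl = 8.90; W sinα = 46.2
Σc'Δl = 27.8 kN/m; ΣN' = 180.2 kN/m; ΣW sinα = 113.4 kN/m
Resisting = 27.8 + 180.2·tan21.8° = 27.8 + 72.1 = 99.8 kN/m
FS = 99.8 / 113.4 = 0.881

FS = 0.88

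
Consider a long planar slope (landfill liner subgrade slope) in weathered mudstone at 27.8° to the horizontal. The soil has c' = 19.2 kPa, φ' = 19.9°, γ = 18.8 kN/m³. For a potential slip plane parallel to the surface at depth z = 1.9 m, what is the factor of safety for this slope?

For an infinite slope with a slip plane parallel to the surface (no pore pressure): FS = [c' + γz cos²β tanφ'] / [γz sinβ cosβ].
γz = 18.8·1.9 = 35.72 kN/m²
Numerator = 19.2 + 35.72·cos²27.8°·tan19.9° = 19.2 + 35.72·0.7825·0.3620 = 29.318 kPa
Denominator = 35.72·sin27.8°·cos27.8° = 35.72·0.4664·0.8846 = 14.737 kPa
FS = 29.318 / 14.737 = 1.989

FS = 1.99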